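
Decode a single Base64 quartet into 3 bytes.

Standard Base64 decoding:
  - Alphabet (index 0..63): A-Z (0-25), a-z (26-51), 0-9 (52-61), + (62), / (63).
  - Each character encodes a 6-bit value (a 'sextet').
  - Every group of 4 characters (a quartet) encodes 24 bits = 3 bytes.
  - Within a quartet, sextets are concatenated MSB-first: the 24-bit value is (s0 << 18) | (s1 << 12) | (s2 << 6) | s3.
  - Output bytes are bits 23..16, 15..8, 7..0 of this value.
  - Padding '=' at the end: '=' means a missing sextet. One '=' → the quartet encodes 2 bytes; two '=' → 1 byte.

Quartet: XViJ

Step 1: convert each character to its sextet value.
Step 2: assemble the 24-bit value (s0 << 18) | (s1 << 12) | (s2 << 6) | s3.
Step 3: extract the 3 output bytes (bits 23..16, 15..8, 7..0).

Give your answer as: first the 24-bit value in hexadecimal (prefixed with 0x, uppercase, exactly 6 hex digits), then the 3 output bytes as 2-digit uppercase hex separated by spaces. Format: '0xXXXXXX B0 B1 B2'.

Answer: 0x5D5889 5D 58 89

Derivation:
Sextets: X=23, V=21, i=34, J=9
24-bit: (23<<18) | (21<<12) | (34<<6) | 9
      = 0x5C0000 | 0x015000 | 0x000880 | 0x000009
      = 0x5D5889
Bytes: (v>>16)&0xFF=5D, (v>>8)&0xFF=58, v&0xFF=89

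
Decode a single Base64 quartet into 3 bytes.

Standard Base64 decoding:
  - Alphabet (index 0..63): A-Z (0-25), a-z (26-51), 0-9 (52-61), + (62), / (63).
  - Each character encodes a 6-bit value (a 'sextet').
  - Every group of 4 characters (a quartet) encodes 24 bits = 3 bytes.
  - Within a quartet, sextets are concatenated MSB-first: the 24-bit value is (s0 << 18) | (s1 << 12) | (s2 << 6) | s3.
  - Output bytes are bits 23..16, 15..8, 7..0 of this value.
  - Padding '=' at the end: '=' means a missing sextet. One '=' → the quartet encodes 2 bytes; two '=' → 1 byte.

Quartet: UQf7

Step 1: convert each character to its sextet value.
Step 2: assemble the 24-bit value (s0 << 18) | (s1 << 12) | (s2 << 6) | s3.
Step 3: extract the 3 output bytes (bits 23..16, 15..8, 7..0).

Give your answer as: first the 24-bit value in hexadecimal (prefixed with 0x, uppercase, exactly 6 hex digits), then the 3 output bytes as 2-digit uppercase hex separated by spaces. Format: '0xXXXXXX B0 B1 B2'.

Answer: 0x5107FB 51 07 FB

Derivation:
Sextets: U=20, Q=16, f=31, 7=59
24-bit: (20<<18) | (16<<12) | (31<<6) | 59
      = 0x500000 | 0x010000 | 0x0007C0 | 0x00003B
      = 0x5107FB
Bytes: (v>>16)&0xFF=51, (v>>8)&0xFF=07, v&0xFF=FB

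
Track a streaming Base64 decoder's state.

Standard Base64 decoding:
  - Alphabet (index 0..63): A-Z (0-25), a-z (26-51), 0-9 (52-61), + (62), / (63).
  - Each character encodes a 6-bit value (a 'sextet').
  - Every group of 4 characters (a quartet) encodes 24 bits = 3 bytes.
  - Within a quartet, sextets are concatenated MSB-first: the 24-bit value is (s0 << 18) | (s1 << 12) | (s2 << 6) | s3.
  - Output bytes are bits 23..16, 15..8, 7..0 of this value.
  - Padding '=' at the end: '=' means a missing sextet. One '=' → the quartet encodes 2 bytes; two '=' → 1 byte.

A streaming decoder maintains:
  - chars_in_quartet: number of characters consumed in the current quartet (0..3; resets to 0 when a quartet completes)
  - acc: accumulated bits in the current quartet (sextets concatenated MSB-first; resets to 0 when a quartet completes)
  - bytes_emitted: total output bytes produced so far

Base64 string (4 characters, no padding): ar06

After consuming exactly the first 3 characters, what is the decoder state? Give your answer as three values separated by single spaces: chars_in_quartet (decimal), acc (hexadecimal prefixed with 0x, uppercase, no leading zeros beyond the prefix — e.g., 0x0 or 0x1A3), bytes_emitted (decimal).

Answer: 3 0x1AAF4 0

Derivation:
After char 0 ('a'=26): chars_in_quartet=1 acc=0x1A bytes_emitted=0
After char 1 ('r'=43): chars_in_quartet=2 acc=0x6AB bytes_emitted=0
After char 2 ('0'=52): chars_in_quartet=3 acc=0x1AAF4 bytes_emitted=0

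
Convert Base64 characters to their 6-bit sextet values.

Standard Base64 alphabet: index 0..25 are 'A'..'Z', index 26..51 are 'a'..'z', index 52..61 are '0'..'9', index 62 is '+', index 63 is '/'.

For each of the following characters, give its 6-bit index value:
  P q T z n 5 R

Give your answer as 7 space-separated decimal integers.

'P': A..Z range, ord('P') − ord('A') = 15
'q': a..z range, 26 + ord('q') − ord('a') = 42
'T': A..Z range, ord('T') − ord('A') = 19
'z': a..z range, 26 + ord('z') − ord('a') = 51
'n': a..z range, 26 + ord('n') − ord('a') = 39
'5': 0..9 range, 52 + ord('5') − ord('0') = 57
'R': A..Z range, ord('R') − ord('A') = 17

Answer: 15 42 19 51 39 57 17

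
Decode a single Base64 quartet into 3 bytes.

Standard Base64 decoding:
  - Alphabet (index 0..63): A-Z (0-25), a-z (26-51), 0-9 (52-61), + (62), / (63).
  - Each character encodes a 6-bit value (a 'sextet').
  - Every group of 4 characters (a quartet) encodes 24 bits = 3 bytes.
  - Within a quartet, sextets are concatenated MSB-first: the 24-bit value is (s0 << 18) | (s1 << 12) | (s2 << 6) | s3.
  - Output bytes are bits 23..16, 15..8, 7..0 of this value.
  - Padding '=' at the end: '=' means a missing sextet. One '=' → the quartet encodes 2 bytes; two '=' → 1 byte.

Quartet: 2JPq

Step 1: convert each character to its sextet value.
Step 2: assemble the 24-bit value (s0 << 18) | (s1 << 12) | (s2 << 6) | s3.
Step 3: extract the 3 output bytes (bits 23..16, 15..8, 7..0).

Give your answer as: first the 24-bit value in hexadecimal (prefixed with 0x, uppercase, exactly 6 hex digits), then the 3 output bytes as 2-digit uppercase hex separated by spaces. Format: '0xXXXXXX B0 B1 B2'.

Sextets: 2=54, J=9, P=15, q=42
24-bit: (54<<18) | (9<<12) | (15<<6) | 42
      = 0xD80000 | 0x009000 | 0x0003C0 | 0x00002A
      = 0xD893EA
Bytes: (v>>16)&0xFF=D8, (v>>8)&0xFF=93, v&0xFF=EA

Answer: 0xD893EA D8 93 EA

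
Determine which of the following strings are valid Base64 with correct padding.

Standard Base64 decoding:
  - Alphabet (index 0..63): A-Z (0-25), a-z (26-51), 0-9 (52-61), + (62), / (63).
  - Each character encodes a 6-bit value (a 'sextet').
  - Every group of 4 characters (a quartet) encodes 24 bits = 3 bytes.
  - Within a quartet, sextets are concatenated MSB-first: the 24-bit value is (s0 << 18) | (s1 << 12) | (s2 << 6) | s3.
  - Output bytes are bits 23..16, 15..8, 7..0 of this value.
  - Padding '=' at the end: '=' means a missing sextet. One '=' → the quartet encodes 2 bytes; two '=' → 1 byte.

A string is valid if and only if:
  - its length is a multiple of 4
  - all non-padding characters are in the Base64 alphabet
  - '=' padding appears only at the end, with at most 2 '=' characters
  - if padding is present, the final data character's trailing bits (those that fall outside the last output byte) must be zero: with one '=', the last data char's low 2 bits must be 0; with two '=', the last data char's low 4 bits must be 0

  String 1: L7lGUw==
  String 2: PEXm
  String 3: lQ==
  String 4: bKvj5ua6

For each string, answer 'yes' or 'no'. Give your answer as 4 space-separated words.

String 1: 'L7lGUw==' → valid
String 2: 'PEXm' → valid
String 3: 'lQ==' → valid
String 4: 'bKvj5ua6' → valid

Answer: yes yes yes yes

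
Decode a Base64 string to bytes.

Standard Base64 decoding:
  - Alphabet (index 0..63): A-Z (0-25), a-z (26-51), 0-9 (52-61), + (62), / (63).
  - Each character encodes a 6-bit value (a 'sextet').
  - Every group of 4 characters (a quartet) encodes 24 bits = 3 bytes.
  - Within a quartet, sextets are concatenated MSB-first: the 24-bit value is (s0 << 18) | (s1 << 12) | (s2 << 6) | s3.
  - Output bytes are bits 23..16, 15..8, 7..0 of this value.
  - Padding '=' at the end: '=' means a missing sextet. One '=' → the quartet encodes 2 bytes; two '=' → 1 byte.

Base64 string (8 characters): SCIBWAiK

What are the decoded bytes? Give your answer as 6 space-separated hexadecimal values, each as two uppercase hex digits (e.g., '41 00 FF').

After char 0 ('S'=18): chars_in_quartet=1 acc=0x12 bytes_emitted=0
After char 1 ('C'=2): chars_in_quartet=2 acc=0x482 bytes_emitted=0
After char 2 ('I'=8): chars_in_quartet=3 acc=0x12088 bytes_emitted=0
After char 3 ('B'=1): chars_in_quartet=4 acc=0x482201 -> emit 48 22 01, reset; bytes_emitted=3
After char 4 ('W'=22): chars_in_quartet=1 acc=0x16 bytes_emitted=3
After char 5 ('A'=0): chars_in_quartet=2 acc=0x580 bytes_emitted=3
After char 6 ('i'=34): chars_in_quartet=3 acc=0x16022 bytes_emitted=3
After char 7 ('K'=10): chars_in_quartet=4 acc=0x58088A -> emit 58 08 8A, reset; bytes_emitted=6

Answer: 48 22 01 58 08 8A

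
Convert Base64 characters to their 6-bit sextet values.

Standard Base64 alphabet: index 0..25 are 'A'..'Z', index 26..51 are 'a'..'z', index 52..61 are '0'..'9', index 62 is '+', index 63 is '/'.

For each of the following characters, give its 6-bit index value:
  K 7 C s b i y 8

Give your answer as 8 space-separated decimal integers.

'K': A..Z range, ord('K') − ord('A') = 10
'7': 0..9 range, 52 + ord('7') − ord('0') = 59
'C': A..Z range, ord('C') − ord('A') = 2
's': a..z range, 26 + ord('s') − ord('a') = 44
'b': a..z range, 26 + ord('b') − ord('a') = 27
'i': a..z range, 26 + ord('i') − ord('a') = 34
'y': a..z range, 26 + ord('y') − ord('a') = 50
'8': 0..9 range, 52 + ord('8') − ord('0') = 60

Answer: 10 59 2 44 27 34 50 60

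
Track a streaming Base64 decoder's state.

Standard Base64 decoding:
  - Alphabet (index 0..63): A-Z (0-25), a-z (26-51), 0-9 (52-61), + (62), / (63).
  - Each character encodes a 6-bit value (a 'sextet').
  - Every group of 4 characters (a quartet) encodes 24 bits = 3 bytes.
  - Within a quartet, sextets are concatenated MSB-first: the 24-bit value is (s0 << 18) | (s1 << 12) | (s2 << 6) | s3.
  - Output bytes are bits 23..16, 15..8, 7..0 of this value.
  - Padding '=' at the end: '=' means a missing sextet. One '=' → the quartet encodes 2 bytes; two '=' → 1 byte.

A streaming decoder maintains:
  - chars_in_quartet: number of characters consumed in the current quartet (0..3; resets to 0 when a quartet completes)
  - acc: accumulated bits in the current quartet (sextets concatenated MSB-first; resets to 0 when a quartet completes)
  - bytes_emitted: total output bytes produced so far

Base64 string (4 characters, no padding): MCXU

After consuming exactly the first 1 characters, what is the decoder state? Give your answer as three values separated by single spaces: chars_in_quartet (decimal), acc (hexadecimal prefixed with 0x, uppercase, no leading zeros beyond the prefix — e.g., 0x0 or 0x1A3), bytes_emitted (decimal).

Answer: 1 0xC 0

Derivation:
After char 0 ('M'=12): chars_in_quartet=1 acc=0xC bytes_emitted=0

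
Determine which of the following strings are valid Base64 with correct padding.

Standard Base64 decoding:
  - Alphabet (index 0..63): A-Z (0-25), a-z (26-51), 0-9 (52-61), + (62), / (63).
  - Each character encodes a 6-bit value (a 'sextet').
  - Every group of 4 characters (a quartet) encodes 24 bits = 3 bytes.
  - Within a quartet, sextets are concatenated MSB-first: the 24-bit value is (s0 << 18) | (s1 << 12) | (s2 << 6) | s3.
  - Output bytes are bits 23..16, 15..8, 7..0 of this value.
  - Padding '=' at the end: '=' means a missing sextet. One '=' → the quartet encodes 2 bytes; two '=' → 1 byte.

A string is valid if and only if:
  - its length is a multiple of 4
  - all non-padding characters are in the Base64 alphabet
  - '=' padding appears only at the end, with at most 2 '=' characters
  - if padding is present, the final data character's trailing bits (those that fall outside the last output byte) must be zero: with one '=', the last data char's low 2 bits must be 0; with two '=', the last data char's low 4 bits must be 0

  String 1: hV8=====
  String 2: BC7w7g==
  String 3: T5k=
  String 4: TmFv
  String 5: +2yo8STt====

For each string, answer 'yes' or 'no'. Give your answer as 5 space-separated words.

String 1: 'hV8=====' → invalid (5 pad chars (max 2))
String 2: 'BC7w7g==' → valid
String 3: 'T5k=' → valid
String 4: 'TmFv' → valid
String 5: '+2yo8STt====' → invalid (4 pad chars (max 2))

Answer: no yes yes yes no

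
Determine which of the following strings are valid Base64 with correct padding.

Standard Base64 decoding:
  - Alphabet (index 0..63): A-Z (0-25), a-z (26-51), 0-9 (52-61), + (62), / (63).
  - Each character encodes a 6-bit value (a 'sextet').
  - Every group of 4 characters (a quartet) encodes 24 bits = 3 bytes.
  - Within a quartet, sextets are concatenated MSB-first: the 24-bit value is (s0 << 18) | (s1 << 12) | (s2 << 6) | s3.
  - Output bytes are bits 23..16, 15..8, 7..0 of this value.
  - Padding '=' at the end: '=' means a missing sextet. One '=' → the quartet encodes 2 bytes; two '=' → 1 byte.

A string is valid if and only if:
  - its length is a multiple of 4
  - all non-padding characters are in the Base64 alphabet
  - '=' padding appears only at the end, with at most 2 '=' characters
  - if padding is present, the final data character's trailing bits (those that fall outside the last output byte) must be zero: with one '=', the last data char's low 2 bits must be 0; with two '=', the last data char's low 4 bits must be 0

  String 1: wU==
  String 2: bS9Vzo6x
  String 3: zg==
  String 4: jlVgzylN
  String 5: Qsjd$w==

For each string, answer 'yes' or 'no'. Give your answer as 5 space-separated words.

String 1: 'wU==' → invalid (bad trailing bits)
String 2: 'bS9Vzo6x' → valid
String 3: 'zg==' → valid
String 4: 'jlVgzylN' → valid
String 5: 'Qsjd$w==' → invalid (bad char(s): ['$'])

Answer: no yes yes yes no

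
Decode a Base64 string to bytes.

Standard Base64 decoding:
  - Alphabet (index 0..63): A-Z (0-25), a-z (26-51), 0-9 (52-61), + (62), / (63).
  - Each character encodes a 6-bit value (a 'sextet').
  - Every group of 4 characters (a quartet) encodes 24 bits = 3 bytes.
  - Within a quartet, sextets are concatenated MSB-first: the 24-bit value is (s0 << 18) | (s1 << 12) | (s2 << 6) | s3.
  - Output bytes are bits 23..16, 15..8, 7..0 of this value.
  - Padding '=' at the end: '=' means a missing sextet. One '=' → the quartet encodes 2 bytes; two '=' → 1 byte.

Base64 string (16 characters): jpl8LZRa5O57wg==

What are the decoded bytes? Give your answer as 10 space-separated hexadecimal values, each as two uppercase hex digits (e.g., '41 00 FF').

After char 0 ('j'=35): chars_in_quartet=1 acc=0x23 bytes_emitted=0
After char 1 ('p'=41): chars_in_quartet=2 acc=0x8E9 bytes_emitted=0
After char 2 ('l'=37): chars_in_quartet=3 acc=0x23A65 bytes_emitted=0
After char 3 ('8'=60): chars_in_quartet=4 acc=0x8E997C -> emit 8E 99 7C, reset; bytes_emitted=3
After char 4 ('L'=11): chars_in_quartet=1 acc=0xB bytes_emitted=3
After char 5 ('Z'=25): chars_in_quartet=2 acc=0x2D9 bytes_emitted=3
After char 6 ('R'=17): chars_in_quartet=3 acc=0xB651 bytes_emitted=3
After char 7 ('a'=26): chars_in_quartet=4 acc=0x2D945A -> emit 2D 94 5A, reset; bytes_emitted=6
After char 8 ('5'=57): chars_in_quartet=1 acc=0x39 bytes_emitted=6
After char 9 ('O'=14): chars_in_quartet=2 acc=0xE4E bytes_emitted=6
After char 10 ('5'=57): chars_in_quartet=3 acc=0x393B9 bytes_emitted=6
After char 11 ('7'=59): chars_in_quartet=4 acc=0xE4EE7B -> emit E4 EE 7B, reset; bytes_emitted=9
After char 12 ('w'=48): chars_in_quartet=1 acc=0x30 bytes_emitted=9
After char 13 ('g'=32): chars_in_quartet=2 acc=0xC20 bytes_emitted=9
Padding '==': partial quartet acc=0xC20 -> emit C2; bytes_emitted=10

Answer: 8E 99 7C 2D 94 5A E4 EE 7B C2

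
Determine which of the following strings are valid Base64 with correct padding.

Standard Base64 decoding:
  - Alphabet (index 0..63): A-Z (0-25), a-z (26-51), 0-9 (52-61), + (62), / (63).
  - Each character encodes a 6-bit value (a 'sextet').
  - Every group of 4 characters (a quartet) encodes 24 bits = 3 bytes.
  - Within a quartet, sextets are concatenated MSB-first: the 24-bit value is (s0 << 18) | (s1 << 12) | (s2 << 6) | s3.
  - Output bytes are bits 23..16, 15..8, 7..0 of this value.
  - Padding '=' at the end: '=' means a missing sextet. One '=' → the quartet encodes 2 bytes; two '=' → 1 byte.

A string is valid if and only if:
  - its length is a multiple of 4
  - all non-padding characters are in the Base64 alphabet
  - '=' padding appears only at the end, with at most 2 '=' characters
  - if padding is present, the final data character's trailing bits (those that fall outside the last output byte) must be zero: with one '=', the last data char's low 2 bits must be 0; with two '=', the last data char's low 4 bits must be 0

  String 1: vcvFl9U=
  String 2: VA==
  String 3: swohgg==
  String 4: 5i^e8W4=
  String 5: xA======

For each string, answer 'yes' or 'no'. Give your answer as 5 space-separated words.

String 1: 'vcvFl9U=' → valid
String 2: 'VA==' → valid
String 3: 'swohgg==' → valid
String 4: '5i^e8W4=' → invalid (bad char(s): ['^'])
String 5: 'xA======' → invalid (6 pad chars (max 2))

Answer: yes yes yes no no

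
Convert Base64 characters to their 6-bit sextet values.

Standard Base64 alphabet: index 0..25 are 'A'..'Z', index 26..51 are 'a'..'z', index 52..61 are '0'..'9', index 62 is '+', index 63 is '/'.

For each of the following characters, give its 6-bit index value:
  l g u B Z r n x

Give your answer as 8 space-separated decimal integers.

'l': a..z range, 26 + ord('l') − ord('a') = 37
'g': a..z range, 26 + ord('g') − ord('a') = 32
'u': a..z range, 26 + ord('u') − ord('a') = 46
'B': A..Z range, ord('B') − ord('A') = 1
'Z': A..Z range, ord('Z') − ord('A') = 25
'r': a..z range, 26 + ord('r') − ord('a') = 43
'n': a..z range, 26 + ord('n') − ord('a') = 39
'x': a..z range, 26 + ord('x') − ord('a') = 49

Answer: 37 32 46 1 25 43 39 49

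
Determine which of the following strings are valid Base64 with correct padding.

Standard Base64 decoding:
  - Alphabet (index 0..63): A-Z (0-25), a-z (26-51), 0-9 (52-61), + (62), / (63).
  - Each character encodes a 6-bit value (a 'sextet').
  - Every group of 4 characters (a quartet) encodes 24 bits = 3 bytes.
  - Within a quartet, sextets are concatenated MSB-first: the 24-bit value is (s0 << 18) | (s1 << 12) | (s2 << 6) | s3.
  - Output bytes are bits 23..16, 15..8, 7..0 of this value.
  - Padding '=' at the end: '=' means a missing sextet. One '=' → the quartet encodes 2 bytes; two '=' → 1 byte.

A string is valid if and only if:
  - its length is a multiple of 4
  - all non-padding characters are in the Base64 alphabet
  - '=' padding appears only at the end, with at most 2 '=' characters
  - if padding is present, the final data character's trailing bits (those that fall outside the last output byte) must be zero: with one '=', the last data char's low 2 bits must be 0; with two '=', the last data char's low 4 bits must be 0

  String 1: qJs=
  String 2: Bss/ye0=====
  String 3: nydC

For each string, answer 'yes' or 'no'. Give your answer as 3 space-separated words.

String 1: 'qJs=' → valid
String 2: 'Bss/ye0=====' → invalid (5 pad chars (max 2))
String 3: 'nydC' → valid

Answer: yes no yes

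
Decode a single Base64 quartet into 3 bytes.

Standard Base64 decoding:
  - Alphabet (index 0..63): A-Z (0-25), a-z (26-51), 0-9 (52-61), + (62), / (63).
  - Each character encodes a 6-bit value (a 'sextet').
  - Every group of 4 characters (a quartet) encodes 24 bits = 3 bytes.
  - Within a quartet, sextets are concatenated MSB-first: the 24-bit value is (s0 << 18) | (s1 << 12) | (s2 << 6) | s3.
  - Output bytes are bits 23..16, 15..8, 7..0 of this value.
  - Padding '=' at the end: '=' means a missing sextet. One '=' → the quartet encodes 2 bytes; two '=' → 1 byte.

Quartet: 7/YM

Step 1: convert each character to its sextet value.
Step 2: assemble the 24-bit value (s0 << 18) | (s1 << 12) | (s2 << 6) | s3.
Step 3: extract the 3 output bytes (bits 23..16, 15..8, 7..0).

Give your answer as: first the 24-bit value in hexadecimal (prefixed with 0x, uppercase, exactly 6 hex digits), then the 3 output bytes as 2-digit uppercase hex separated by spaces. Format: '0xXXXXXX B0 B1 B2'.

Answer: 0xEFF60C EF F6 0C

Derivation:
Sextets: 7=59, /=63, Y=24, M=12
24-bit: (59<<18) | (63<<12) | (24<<6) | 12
      = 0xEC0000 | 0x03F000 | 0x000600 | 0x00000C
      = 0xEFF60C
Bytes: (v>>16)&0xFF=EF, (v>>8)&0xFF=F6, v&0xFF=0C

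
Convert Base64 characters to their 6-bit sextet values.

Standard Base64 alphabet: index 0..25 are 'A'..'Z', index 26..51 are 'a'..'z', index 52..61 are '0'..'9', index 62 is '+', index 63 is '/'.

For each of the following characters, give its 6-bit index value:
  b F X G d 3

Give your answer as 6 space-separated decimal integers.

Answer: 27 5 23 6 29 55

Derivation:
'b': a..z range, 26 + ord('b') − ord('a') = 27
'F': A..Z range, ord('F') − ord('A') = 5
'X': A..Z range, ord('X') − ord('A') = 23
'G': A..Z range, ord('G') − ord('A') = 6
'd': a..z range, 26 + ord('d') − ord('a') = 29
'3': 0..9 range, 52 + ord('3') − ord('0') = 55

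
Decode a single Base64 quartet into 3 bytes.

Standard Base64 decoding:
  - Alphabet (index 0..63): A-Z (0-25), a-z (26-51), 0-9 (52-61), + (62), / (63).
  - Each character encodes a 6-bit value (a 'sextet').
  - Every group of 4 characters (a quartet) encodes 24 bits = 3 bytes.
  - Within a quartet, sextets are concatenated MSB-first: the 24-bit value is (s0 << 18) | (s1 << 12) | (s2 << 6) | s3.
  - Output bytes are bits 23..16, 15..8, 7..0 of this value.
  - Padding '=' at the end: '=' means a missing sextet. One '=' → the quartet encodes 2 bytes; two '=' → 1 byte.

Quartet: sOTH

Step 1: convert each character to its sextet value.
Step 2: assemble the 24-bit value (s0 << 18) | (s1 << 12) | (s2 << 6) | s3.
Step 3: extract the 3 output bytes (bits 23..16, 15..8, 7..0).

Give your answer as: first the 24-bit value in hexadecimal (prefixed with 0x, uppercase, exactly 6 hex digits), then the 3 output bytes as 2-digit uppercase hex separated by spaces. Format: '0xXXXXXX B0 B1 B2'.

Sextets: s=44, O=14, T=19, H=7
24-bit: (44<<18) | (14<<12) | (19<<6) | 7
      = 0xB00000 | 0x00E000 | 0x0004C0 | 0x000007
      = 0xB0E4C7
Bytes: (v>>16)&0xFF=B0, (v>>8)&0xFF=E4, v&0xFF=C7

Answer: 0xB0E4C7 B0 E4 C7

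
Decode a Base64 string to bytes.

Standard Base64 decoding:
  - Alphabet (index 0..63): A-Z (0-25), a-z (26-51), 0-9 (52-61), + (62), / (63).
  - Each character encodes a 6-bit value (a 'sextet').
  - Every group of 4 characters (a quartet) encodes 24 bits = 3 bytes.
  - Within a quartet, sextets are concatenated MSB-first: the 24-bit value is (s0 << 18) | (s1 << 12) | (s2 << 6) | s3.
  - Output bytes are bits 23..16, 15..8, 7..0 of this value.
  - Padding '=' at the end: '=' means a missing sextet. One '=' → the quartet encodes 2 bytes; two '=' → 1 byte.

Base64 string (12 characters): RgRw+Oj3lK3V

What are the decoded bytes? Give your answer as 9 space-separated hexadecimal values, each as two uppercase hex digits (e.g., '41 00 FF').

After char 0 ('R'=17): chars_in_quartet=1 acc=0x11 bytes_emitted=0
After char 1 ('g'=32): chars_in_quartet=2 acc=0x460 bytes_emitted=0
After char 2 ('R'=17): chars_in_quartet=3 acc=0x11811 bytes_emitted=0
After char 3 ('w'=48): chars_in_quartet=4 acc=0x460470 -> emit 46 04 70, reset; bytes_emitted=3
After char 4 ('+'=62): chars_in_quartet=1 acc=0x3E bytes_emitted=3
After char 5 ('O'=14): chars_in_quartet=2 acc=0xF8E bytes_emitted=3
After char 6 ('j'=35): chars_in_quartet=3 acc=0x3E3A3 bytes_emitted=3
After char 7 ('3'=55): chars_in_quartet=4 acc=0xF8E8F7 -> emit F8 E8 F7, reset; bytes_emitted=6
After char 8 ('l'=37): chars_in_quartet=1 acc=0x25 bytes_emitted=6
After char 9 ('K'=10): chars_in_quartet=2 acc=0x94A bytes_emitted=6
After char 10 ('3'=55): chars_in_quartet=3 acc=0x252B7 bytes_emitted=6
After char 11 ('V'=21): chars_in_quartet=4 acc=0x94ADD5 -> emit 94 AD D5, reset; bytes_emitted=9

Answer: 46 04 70 F8 E8 F7 94 AD D5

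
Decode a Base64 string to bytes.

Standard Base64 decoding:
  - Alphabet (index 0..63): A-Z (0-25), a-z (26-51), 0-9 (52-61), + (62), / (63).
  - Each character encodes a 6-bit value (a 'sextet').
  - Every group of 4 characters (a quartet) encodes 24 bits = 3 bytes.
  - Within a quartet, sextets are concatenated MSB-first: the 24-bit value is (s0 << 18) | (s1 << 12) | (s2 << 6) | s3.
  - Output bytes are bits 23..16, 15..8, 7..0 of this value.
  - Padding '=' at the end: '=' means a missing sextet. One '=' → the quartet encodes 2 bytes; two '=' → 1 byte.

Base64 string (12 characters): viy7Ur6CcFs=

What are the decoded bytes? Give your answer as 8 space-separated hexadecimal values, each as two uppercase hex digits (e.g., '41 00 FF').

Answer: BE 2C BB 52 BE 82 70 5B

Derivation:
After char 0 ('v'=47): chars_in_quartet=1 acc=0x2F bytes_emitted=0
After char 1 ('i'=34): chars_in_quartet=2 acc=0xBE2 bytes_emitted=0
After char 2 ('y'=50): chars_in_quartet=3 acc=0x2F8B2 bytes_emitted=0
After char 3 ('7'=59): chars_in_quartet=4 acc=0xBE2CBB -> emit BE 2C BB, reset; bytes_emitted=3
After char 4 ('U'=20): chars_in_quartet=1 acc=0x14 bytes_emitted=3
After char 5 ('r'=43): chars_in_quartet=2 acc=0x52B bytes_emitted=3
After char 6 ('6'=58): chars_in_quartet=3 acc=0x14AFA bytes_emitted=3
After char 7 ('C'=2): chars_in_quartet=4 acc=0x52BE82 -> emit 52 BE 82, reset; bytes_emitted=6
After char 8 ('c'=28): chars_in_quartet=1 acc=0x1C bytes_emitted=6
After char 9 ('F'=5): chars_in_quartet=2 acc=0x705 bytes_emitted=6
After char 10 ('s'=44): chars_in_quartet=3 acc=0x1C16C bytes_emitted=6
Padding '=': partial quartet acc=0x1C16C -> emit 70 5B; bytes_emitted=8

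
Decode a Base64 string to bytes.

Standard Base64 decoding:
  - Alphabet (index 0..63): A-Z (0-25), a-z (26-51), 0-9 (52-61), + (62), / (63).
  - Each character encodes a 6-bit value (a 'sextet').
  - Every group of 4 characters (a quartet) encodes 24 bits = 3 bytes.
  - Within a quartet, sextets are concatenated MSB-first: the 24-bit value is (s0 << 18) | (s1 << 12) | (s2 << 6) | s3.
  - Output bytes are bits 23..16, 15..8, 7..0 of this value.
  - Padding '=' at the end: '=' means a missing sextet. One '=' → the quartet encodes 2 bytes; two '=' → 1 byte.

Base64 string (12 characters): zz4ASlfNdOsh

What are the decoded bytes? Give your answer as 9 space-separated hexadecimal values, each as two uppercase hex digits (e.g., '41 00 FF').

After char 0 ('z'=51): chars_in_quartet=1 acc=0x33 bytes_emitted=0
After char 1 ('z'=51): chars_in_quartet=2 acc=0xCF3 bytes_emitted=0
After char 2 ('4'=56): chars_in_quartet=3 acc=0x33CF8 bytes_emitted=0
After char 3 ('A'=0): chars_in_quartet=4 acc=0xCF3E00 -> emit CF 3E 00, reset; bytes_emitted=3
After char 4 ('S'=18): chars_in_quartet=1 acc=0x12 bytes_emitted=3
After char 5 ('l'=37): chars_in_quartet=2 acc=0x4A5 bytes_emitted=3
After char 6 ('f'=31): chars_in_quartet=3 acc=0x1295F bytes_emitted=3
After char 7 ('N'=13): chars_in_quartet=4 acc=0x4A57CD -> emit 4A 57 CD, reset; bytes_emitted=6
After char 8 ('d'=29): chars_in_quartet=1 acc=0x1D bytes_emitted=6
After char 9 ('O'=14): chars_in_quartet=2 acc=0x74E bytes_emitted=6
After char 10 ('s'=44): chars_in_quartet=3 acc=0x1D3AC bytes_emitted=6
After char 11 ('h'=33): chars_in_quartet=4 acc=0x74EB21 -> emit 74 EB 21, reset; bytes_emitted=9

Answer: CF 3E 00 4A 57 CD 74 EB 21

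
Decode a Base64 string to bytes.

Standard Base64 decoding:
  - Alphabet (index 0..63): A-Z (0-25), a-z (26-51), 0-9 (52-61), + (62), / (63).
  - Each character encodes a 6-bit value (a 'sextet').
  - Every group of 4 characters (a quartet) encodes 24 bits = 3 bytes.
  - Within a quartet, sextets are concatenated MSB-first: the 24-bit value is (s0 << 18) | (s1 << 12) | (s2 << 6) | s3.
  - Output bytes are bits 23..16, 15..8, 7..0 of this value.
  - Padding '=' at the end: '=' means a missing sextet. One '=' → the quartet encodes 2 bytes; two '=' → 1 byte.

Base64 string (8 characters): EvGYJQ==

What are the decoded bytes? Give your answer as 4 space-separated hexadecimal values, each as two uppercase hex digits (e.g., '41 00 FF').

After char 0 ('E'=4): chars_in_quartet=1 acc=0x4 bytes_emitted=0
After char 1 ('v'=47): chars_in_quartet=2 acc=0x12F bytes_emitted=0
After char 2 ('G'=6): chars_in_quartet=3 acc=0x4BC6 bytes_emitted=0
After char 3 ('Y'=24): chars_in_quartet=4 acc=0x12F198 -> emit 12 F1 98, reset; bytes_emitted=3
After char 4 ('J'=9): chars_in_quartet=1 acc=0x9 bytes_emitted=3
After char 5 ('Q'=16): chars_in_quartet=2 acc=0x250 bytes_emitted=3
Padding '==': partial quartet acc=0x250 -> emit 25; bytes_emitted=4

Answer: 12 F1 98 25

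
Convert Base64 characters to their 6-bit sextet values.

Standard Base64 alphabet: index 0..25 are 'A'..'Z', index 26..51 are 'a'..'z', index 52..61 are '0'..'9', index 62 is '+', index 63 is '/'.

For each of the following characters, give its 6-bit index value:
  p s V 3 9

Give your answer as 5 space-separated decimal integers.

'p': a..z range, 26 + ord('p') − ord('a') = 41
's': a..z range, 26 + ord('s') − ord('a') = 44
'V': A..Z range, ord('V') − ord('A') = 21
'3': 0..9 range, 52 + ord('3') − ord('0') = 55
'9': 0..9 range, 52 + ord('9') − ord('0') = 61

Answer: 41 44 21 55 61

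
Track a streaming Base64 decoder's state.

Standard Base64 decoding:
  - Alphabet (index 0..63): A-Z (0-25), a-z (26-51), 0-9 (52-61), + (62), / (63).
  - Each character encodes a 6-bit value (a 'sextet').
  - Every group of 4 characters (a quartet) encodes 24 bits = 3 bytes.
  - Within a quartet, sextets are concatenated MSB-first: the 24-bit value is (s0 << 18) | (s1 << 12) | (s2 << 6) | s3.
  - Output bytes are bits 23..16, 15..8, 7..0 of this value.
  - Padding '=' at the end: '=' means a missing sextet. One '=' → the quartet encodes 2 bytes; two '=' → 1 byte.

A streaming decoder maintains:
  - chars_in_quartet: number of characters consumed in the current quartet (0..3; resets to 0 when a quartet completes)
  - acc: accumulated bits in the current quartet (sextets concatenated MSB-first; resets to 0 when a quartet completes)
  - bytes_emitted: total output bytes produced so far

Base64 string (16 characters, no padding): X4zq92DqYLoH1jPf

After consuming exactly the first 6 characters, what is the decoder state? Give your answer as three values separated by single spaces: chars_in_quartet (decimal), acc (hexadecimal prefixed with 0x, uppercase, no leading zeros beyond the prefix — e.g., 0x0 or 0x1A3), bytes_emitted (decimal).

Answer: 2 0xF76 3

Derivation:
After char 0 ('X'=23): chars_in_quartet=1 acc=0x17 bytes_emitted=0
After char 1 ('4'=56): chars_in_quartet=2 acc=0x5F8 bytes_emitted=0
After char 2 ('z'=51): chars_in_quartet=3 acc=0x17E33 bytes_emitted=0
After char 3 ('q'=42): chars_in_quartet=4 acc=0x5F8CEA -> emit 5F 8C EA, reset; bytes_emitted=3
After char 4 ('9'=61): chars_in_quartet=1 acc=0x3D bytes_emitted=3
After char 5 ('2'=54): chars_in_quartet=2 acc=0xF76 bytes_emitted=3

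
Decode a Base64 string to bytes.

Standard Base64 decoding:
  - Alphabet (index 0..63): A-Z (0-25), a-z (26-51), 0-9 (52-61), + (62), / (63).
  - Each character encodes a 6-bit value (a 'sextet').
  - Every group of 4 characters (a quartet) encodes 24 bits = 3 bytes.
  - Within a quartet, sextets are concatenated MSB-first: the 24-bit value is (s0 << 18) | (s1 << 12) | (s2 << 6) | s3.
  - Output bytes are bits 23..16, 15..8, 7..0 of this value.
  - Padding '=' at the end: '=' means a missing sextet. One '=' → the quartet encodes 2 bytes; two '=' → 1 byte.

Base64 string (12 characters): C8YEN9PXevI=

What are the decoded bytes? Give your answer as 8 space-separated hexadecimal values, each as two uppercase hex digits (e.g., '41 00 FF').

Answer: 0B C6 04 37 D3 D7 7A F2

Derivation:
After char 0 ('C'=2): chars_in_quartet=1 acc=0x2 bytes_emitted=0
After char 1 ('8'=60): chars_in_quartet=2 acc=0xBC bytes_emitted=0
After char 2 ('Y'=24): chars_in_quartet=3 acc=0x2F18 bytes_emitted=0
After char 3 ('E'=4): chars_in_quartet=4 acc=0xBC604 -> emit 0B C6 04, reset; bytes_emitted=3
After char 4 ('N'=13): chars_in_quartet=1 acc=0xD bytes_emitted=3
After char 5 ('9'=61): chars_in_quartet=2 acc=0x37D bytes_emitted=3
After char 6 ('P'=15): chars_in_quartet=3 acc=0xDF4F bytes_emitted=3
After char 7 ('X'=23): chars_in_quartet=4 acc=0x37D3D7 -> emit 37 D3 D7, reset; bytes_emitted=6
After char 8 ('e'=30): chars_in_quartet=1 acc=0x1E bytes_emitted=6
After char 9 ('v'=47): chars_in_quartet=2 acc=0x7AF bytes_emitted=6
After char 10 ('I'=8): chars_in_quartet=3 acc=0x1EBC8 bytes_emitted=6
Padding '=': partial quartet acc=0x1EBC8 -> emit 7A F2; bytes_emitted=8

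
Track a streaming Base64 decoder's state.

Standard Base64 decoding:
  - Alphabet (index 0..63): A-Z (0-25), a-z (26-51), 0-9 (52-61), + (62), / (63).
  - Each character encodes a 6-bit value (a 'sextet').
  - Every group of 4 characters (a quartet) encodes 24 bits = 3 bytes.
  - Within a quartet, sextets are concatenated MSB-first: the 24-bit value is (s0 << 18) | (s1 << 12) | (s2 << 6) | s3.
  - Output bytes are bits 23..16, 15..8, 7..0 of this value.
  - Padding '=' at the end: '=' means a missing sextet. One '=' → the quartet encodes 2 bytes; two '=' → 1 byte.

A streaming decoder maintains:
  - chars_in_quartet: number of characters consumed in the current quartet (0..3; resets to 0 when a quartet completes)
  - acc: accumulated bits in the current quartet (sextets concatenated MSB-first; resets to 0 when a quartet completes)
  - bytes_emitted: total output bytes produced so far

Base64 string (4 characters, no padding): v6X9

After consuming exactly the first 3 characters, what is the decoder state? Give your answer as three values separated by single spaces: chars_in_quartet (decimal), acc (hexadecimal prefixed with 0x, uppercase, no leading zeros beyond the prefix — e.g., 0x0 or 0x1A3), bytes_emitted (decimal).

Answer: 3 0x2FE97 0

Derivation:
After char 0 ('v'=47): chars_in_quartet=1 acc=0x2F bytes_emitted=0
After char 1 ('6'=58): chars_in_quartet=2 acc=0xBFA bytes_emitted=0
After char 2 ('X'=23): chars_in_quartet=3 acc=0x2FE97 bytes_emitted=0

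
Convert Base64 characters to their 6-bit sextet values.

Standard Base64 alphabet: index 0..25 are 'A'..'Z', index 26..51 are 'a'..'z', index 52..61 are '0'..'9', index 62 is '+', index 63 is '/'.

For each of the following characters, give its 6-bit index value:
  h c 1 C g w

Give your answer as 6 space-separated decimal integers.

'h': a..z range, 26 + ord('h') − ord('a') = 33
'c': a..z range, 26 + ord('c') − ord('a') = 28
'1': 0..9 range, 52 + ord('1') − ord('0') = 53
'C': A..Z range, ord('C') − ord('A') = 2
'g': a..z range, 26 + ord('g') − ord('a') = 32
'w': a..z range, 26 + ord('w') − ord('a') = 48

Answer: 33 28 53 2 32 48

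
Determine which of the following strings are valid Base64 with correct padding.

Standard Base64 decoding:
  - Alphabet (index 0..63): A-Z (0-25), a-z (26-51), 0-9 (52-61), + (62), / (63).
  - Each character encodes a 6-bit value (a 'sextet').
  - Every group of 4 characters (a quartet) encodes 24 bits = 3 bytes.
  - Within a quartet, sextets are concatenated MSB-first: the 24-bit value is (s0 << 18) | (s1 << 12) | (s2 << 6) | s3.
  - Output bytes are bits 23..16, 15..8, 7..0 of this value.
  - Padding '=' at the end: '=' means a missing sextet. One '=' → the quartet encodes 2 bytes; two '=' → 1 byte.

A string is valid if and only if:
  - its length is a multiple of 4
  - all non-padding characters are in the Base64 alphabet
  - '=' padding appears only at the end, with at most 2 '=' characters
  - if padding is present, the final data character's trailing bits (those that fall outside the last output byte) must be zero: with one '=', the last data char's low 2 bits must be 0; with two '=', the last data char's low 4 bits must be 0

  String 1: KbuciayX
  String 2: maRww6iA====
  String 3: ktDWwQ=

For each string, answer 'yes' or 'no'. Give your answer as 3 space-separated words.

String 1: 'KbuciayX' → valid
String 2: 'maRww6iA====' → invalid (4 pad chars (max 2))
String 3: 'ktDWwQ=' → invalid (len=7 not mult of 4)

Answer: yes no no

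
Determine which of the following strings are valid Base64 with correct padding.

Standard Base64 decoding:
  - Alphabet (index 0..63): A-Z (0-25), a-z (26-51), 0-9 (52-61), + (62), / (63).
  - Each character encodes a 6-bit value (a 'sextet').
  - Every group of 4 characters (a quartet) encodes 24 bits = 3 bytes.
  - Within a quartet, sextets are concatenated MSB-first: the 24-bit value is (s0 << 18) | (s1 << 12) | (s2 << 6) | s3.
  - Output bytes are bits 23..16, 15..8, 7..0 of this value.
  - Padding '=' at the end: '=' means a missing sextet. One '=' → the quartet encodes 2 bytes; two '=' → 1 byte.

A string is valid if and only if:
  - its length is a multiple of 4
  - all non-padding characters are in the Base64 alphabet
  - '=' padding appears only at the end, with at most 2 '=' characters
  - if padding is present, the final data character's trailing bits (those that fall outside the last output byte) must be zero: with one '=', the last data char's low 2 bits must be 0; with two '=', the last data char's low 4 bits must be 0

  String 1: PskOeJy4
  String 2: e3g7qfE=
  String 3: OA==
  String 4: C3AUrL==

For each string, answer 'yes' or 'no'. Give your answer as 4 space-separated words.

Answer: yes yes yes no

Derivation:
String 1: 'PskOeJy4' → valid
String 2: 'e3g7qfE=' → valid
String 3: 'OA==' → valid
String 4: 'C3AUrL==' → invalid (bad trailing bits)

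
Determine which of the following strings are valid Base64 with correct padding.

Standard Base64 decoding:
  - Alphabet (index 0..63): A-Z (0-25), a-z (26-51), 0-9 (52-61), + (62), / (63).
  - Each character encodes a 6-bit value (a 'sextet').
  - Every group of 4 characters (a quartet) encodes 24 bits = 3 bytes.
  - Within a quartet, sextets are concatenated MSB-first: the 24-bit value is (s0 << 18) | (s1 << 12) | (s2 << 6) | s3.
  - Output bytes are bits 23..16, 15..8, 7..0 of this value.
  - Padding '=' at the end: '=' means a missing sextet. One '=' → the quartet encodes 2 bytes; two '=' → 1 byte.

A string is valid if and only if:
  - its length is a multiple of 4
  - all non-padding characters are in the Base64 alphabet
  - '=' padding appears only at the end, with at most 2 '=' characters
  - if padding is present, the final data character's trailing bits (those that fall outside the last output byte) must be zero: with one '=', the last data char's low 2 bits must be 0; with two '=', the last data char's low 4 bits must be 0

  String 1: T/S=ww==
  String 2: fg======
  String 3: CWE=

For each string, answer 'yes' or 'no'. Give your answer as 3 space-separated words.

Answer: no no yes

Derivation:
String 1: 'T/S=ww==' → invalid (bad char(s): ['=']; '=' in middle)
String 2: 'fg======' → invalid (6 pad chars (max 2))
String 3: 'CWE=' → valid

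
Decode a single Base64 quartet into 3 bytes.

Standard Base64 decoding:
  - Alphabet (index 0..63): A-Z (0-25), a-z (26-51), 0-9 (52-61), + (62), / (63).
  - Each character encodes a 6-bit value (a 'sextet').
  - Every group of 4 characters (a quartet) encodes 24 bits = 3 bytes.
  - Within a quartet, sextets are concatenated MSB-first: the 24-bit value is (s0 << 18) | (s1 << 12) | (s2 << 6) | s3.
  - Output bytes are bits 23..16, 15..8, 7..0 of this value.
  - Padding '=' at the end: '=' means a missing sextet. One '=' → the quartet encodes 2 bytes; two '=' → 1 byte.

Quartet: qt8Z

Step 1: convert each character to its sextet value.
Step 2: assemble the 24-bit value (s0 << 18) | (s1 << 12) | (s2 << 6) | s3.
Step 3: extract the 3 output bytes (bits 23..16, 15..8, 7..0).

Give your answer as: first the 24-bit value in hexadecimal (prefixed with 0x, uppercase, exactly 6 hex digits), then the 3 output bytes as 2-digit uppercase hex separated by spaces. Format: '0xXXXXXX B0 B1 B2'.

Answer: 0xAADF19 AA DF 19

Derivation:
Sextets: q=42, t=45, 8=60, Z=25
24-bit: (42<<18) | (45<<12) | (60<<6) | 25
      = 0xA80000 | 0x02D000 | 0x000F00 | 0x000019
      = 0xAADF19
Bytes: (v>>16)&0xFF=AA, (v>>8)&0xFF=DF, v&0xFF=19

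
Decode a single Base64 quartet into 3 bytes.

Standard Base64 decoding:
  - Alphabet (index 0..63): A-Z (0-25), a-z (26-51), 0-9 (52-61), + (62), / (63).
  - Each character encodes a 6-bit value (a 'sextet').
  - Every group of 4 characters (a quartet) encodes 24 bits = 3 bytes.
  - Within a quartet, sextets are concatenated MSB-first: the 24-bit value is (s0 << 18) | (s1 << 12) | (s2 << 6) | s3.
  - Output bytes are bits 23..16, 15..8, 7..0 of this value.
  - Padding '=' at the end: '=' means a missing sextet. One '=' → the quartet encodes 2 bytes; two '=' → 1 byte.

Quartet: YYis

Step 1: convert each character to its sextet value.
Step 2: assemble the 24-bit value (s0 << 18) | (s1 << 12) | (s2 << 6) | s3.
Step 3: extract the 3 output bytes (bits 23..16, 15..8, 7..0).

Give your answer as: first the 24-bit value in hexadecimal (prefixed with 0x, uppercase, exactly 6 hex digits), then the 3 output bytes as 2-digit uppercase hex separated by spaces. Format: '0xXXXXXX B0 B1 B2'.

Answer: 0x6188AC 61 88 AC

Derivation:
Sextets: Y=24, Y=24, i=34, s=44
24-bit: (24<<18) | (24<<12) | (34<<6) | 44
      = 0x600000 | 0x018000 | 0x000880 | 0x00002C
      = 0x6188AC
Bytes: (v>>16)&0xFF=61, (v>>8)&0xFF=88, v&0xFF=AC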